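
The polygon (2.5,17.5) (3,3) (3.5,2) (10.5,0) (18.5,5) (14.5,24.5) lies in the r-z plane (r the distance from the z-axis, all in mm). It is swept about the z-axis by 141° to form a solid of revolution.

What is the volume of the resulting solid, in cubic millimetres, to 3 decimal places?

Profile (r,z), 6 vertices: (2.5,17.5) (3,3) (3.5,2) (10.5,0) (18.5,5) (14.5,24.5)
edge 0: (2.5,17.5)→(3,3)  cross = 2.5·3 − 3·17.5 = -45.0000; (r_i+r_j)·cross = 5.5·-45.0000 = -247.5000
edge 1: (3,3)→(3.5,2)  cross = 3·2 − 3.5·3 = -4.5000; (r_i+r_j)·cross = 6.5·-4.5000 = -29.2500
edge 2: (3.5,2)→(10.5,0)  cross = 3.5·0 − 10.5·2 = -21.0000; (r_i+r_j)·cross = 14·-21.0000 = -294.0000
edge 3: (10.5,0)→(18.5,5)  cross = 10.5·5 − 18.5·0 = 52.5000; (r_i+r_j)·cross = 29·52.5000 = 1522.5000
edge 4: (18.5,5)→(14.5,24.5)  cross = 18.5·24.5 − 14.5·5 = 380.7500; (r_i+r_j)·cross = 33·380.7500 = 12564.7500
edge 5: (14.5,24.5)→(2.5,17.5)  cross = 14.5·17.5 − 2.5·24.5 = 192.5000; (r_i+r_j)·cross = 17·192.5000 = 3272.5000
Σcross = 555.2500 → A = |Σcross|/2 = 277.6250 mm²
Σ(r_i+r_j)·cross = 16789.0000 → first moment M = |Σ|/6 = 2798.1667
R_c = M/A = 2798.1667/277.6250 = 10.0789 mm
θ = 141° = 2.460914 rad
V = θ·R_c·A = 2.460914·10.0789·277.6250 = 6886.048 mm³

Volume = 6886.048 mm³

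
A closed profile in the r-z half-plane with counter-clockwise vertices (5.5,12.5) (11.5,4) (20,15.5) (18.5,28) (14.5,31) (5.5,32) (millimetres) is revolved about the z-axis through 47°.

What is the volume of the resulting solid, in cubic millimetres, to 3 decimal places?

Volume = 2975.382 mm³

Profile (r,z), 6 vertices: (5.5,12.5) (11.5,4) (20,15.5) (18.5,28) (14.5,31) (5.5,32)
edge 0: (5.5,12.5)→(11.5,4)  cross = 5.5·4 − 11.5·12.5 = -121.7500; (r_i+r_j)·cross = 17·-121.7500 = -2069.7500
edge 1: (11.5,4)→(20,15.5)  cross = 11.5·15.5 − 20·4 = 98.2500; (r_i+r_j)·cross = 31.5·98.2500 = 3094.8750
edge 2: (20,15.5)→(18.5,28)  cross = 20·28 − 18.5·15.5 = 273.2500; (r_i+r_j)·cross = 38.5·273.2500 = 10520.1250
edge 3: (18.5,28)→(14.5,31)  cross = 18.5·31 − 14.5·28 = 167.5000; (r_i+r_j)·cross = 33·167.5000 = 5527.5000
edge 4: (14.5,31)→(5.5,32)  cross = 14.5·32 − 5.5·31 = 293.5000; (r_i+r_j)·cross = 20·293.5000 = 5870.0000
edge 5: (5.5,32)→(5.5,12.5)  cross = 5.5·12.5 − 5.5·32 = -107.2500; (r_i+r_j)·cross = 11·-107.2500 = -1179.7500
Σcross = 603.5000 → A = |Σcross|/2 = 301.7500 mm²
Σ(r_i+r_j)·cross = 21763.0000 → first moment M = |Σ|/6 = 3627.1667
R_c = M/A = 3627.1667/301.7500 = 12.0204 mm
θ = 47° = 0.820305 rad
V = θ·R_c·A = 0.820305·12.0204·301.7500 = 2975.382 mm³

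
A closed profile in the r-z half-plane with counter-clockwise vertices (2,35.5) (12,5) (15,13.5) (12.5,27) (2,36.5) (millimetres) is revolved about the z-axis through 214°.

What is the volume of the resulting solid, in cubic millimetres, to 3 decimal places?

Volume = 5506.953 mm³

Profile (r,z), 5 vertices: (2,35.5) (12,5) (15,13.5) (12.5,27) (2,36.5)
edge 0: (2,35.5)→(12,5)  cross = 2·5 − 12·35.5 = -416.0000; (r_i+r_j)·cross = 14·-416.0000 = -5824.0000
edge 1: (12,5)→(15,13.5)  cross = 12·13.5 − 15·5 = 87.0000; (r_i+r_j)·cross = 27·87.0000 = 2349.0000
edge 2: (15,13.5)→(12.5,27)  cross = 15·27 − 12.5·13.5 = 236.2500; (r_i+r_j)·cross = 27.5·236.2500 = 6496.8750
edge 3: (12.5,27)→(2,36.5)  cross = 12.5·36.5 − 2·27 = 402.2500; (r_i+r_j)·cross = 14.5·402.2500 = 5832.6250
edge 4: (2,36.5)→(2,35.5)  cross = 2·35.5 − 2·36.5 = -2.0000; (r_i+r_j)·cross = 4·-2.0000 = -8.0000
Σcross = 307.5000 → A = |Σcross|/2 = 153.7500 mm²
Σ(r_i+r_j)·cross = 8846.5000 → first moment M = |Σ|/6 = 1474.4167
R_c = M/A = 1474.4167/153.7500 = 9.5897 mm
θ = 214° = 3.735005 rad
V = θ·R_c·A = 3.735005·9.5897·153.7500 = 5506.953 mm³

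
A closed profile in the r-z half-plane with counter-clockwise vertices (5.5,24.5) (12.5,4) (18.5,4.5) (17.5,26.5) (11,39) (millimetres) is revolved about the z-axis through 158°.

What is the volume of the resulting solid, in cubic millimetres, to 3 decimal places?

Volume = 9742.787 mm³

Profile (r,z), 5 vertices: (5.5,24.5) (12.5,4) (18.5,4.5) (17.5,26.5) (11,39)
edge 0: (5.5,24.5)→(12.5,4)  cross = 5.5·4 − 12.5·24.5 = -284.2500; (r_i+r_j)·cross = 18·-284.2500 = -5116.5000
edge 1: (12.5,4)→(18.5,4.5)  cross = 12.5·4.5 − 18.5·4 = -17.7500; (r_i+r_j)·cross = 31·-17.7500 = -550.2500
edge 2: (18.5,4.5)→(17.5,26.5)  cross = 18.5·26.5 − 17.5·4.5 = 411.5000; (r_i+r_j)·cross = 36·411.5000 = 14814.0000
edge 3: (17.5,26.5)→(11,39)  cross = 17.5·39 − 11·26.5 = 391.0000; (r_i+r_j)·cross = 28.5·391.0000 = 11143.5000
edge 4: (11,39)→(5.5,24.5)  cross = 11·24.5 − 5.5·39 = 55.0000; (r_i+r_j)·cross = 16.5·55.0000 = 907.5000
Σcross = 555.5000 → A = |Σcross|/2 = 277.7500 mm²
Σ(r_i+r_j)·cross = 21198.2500 → first moment M = |Σ|/6 = 3533.0417
R_c = M/A = 3533.0417/277.7500 = 12.7202 mm
θ = 158° = 2.757620 rad
V = θ·R_c·A = 2.757620·12.7202·277.7500 = 9742.787 mm³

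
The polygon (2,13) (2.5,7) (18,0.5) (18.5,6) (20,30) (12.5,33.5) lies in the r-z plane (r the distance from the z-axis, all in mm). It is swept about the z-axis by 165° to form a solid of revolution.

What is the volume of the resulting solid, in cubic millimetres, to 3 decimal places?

Profile (r,z), 6 vertices: (2,13) (2.5,7) (18,0.5) (18.5,6) (20,30) (12.5,33.5)
edge 0: (2,13)→(2.5,7)  cross = 2·7 − 2.5·13 = -18.5000; (r_i+r_j)·cross = 4.5·-18.5000 = -83.2500
edge 1: (2.5,7)→(18,0.5)  cross = 2.5·0.5 − 18·7 = -124.7500; (r_i+r_j)·cross = 20.5·-124.7500 = -2557.3750
edge 2: (18,0.5)→(18.5,6)  cross = 18·6 − 18.5·0.5 = 98.7500; (r_i+r_j)·cross = 36.5·98.7500 = 3604.3750
edge 3: (18.5,6)→(20,30)  cross = 18.5·30 − 20·6 = 435.0000; (r_i+r_j)·cross = 38.5·435.0000 = 16747.5000
edge 4: (20,30)→(12.5,33.5)  cross = 20·33.5 − 12.5·30 = 295.0000; (r_i+r_j)·cross = 32.5·295.0000 = 9587.5000
edge 5: (12.5,33.5)→(2,13)  cross = 12.5·13 − 2·33.5 = 95.5000; (r_i+r_j)·cross = 14.5·95.5000 = 1384.7500
Σcross = 781.0000 → A = |Σcross|/2 = 390.5000 mm²
Σ(r_i+r_j)·cross = 28683.5000 → first moment M = |Σ|/6 = 4780.5833
R_c = M/A = 4780.5833/390.5000 = 12.2422 mm
θ = 165° = 2.879793 rad
V = θ·R_c·A = 2.879793·12.2422·390.5000 = 13767.092 mm³

Volume = 13767.092 mm³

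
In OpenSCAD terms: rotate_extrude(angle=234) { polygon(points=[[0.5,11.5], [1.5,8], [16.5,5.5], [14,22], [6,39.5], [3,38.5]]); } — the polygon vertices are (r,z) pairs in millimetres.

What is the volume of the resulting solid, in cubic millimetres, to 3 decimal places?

Profile (r,z), 6 vertices: (0.5,11.5) (1.5,8) (16.5,5.5) (14,22) (6,39.5) (3,38.5)
edge 0: (0.5,11.5)→(1.5,8)  cross = 0.5·8 − 1.5·11.5 = -13.2500; (r_i+r_j)·cross = 2·-13.2500 = -26.5000
edge 1: (1.5,8)→(16.5,5.5)  cross = 1.5·5.5 − 16.5·8 = -123.7500; (r_i+r_j)·cross = 18·-123.7500 = -2227.5000
edge 2: (16.5,5.5)→(14,22)  cross = 16.5·22 − 14·5.5 = 286.0000; (r_i+r_j)·cross = 30.5·286.0000 = 8723.0000
edge 3: (14,22)→(6,39.5)  cross = 14·39.5 − 6·22 = 421.0000; (r_i+r_j)·cross = 20·421.0000 = 8420.0000
edge 4: (6,39.5)→(3,38.5)  cross = 6·38.5 − 3·39.5 = 112.5000; (r_i+r_j)·cross = 9·112.5000 = 1012.5000
edge 5: (3,38.5)→(0.5,11.5)  cross = 3·11.5 − 0.5·38.5 = 15.2500; (r_i+r_j)·cross = 3.5·15.2500 = 53.3750
Σcross = 697.7500 → A = |Σcross|/2 = 348.8750 mm²
Σ(r_i+r_j)·cross = 15954.8750 → first moment M = |Σ|/6 = 2659.1458
R_c = M/A = 2659.1458/348.8750 = 7.6221 mm
θ = 234° = 4.084070 rad
V = θ·R_c·A = 4.084070·7.6221·348.8750 = 10860.139 mm³

Volume = 10860.139 mm³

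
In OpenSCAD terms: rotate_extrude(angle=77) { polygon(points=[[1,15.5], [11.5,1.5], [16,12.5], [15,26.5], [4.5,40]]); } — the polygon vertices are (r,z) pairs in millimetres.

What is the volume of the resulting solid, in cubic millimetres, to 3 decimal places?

Profile (r,z), 5 vertices: (1,15.5) (11.5,1.5) (16,12.5) (15,26.5) (4.5,40)
edge 0: (1,15.5)→(11.5,1.5)  cross = 1·1.5 − 11.5·15.5 = -176.7500; (r_i+r_j)·cross = 12.5·-176.7500 = -2209.3750
edge 1: (11.5,1.5)→(16,12.5)  cross = 11.5·12.5 − 16·1.5 = 119.7500; (r_i+r_j)·cross = 27.5·119.7500 = 3293.1250
edge 2: (16,12.5)→(15,26.5)  cross = 16·26.5 − 15·12.5 = 236.5000; (r_i+r_j)·cross = 31·236.5000 = 7331.5000
edge 3: (15,26.5)→(4.5,40)  cross = 15·40 − 4.5·26.5 = 480.7500; (r_i+r_j)·cross = 19.5·480.7500 = 9374.6250
edge 4: (4.5,40)→(1,15.5)  cross = 4.5·15.5 − 1·40 = 29.7500; (r_i+r_j)·cross = 5.5·29.7500 = 163.6250
Σcross = 690.0000 → A = |Σcross|/2 = 345.0000 mm²
Σ(r_i+r_j)·cross = 17953.5000 → first moment M = |Σ|/6 = 2992.2500
R_c = M/A = 2992.2500/345.0000 = 8.6732 mm
θ = 77° = 1.343904 rad
V = θ·R_c·A = 1.343904·8.6732·345.0000 = 4021.295 mm³

Volume = 4021.295 mm³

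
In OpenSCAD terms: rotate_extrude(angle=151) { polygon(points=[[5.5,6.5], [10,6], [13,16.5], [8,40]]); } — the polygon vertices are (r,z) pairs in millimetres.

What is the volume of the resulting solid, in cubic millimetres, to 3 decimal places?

Volume = 3243.796 mm³

Profile (r,z), 4 vertices: (5.5,6.5) (10,6) (13,16.5) (8,40)
edge 0: (5.5,6.5)→(10,6)  cross = 5.5·6 − 10·6.5 = -32.0000; (r_i+r_j)·cross = 15.5·-32.0000 = -496.0000
edge 1: (10,6)→(13,16.5)  cross = 10·16.5 − 13·6 = 87.0000; (r_i+r_j)·cross = 23·87.0000 = 2001.0000
edge 2: (13,16.5)→(8,40)  cross = 13·40 − 8·16.5 = 388.0000; (r_i+r_j)·cross = 21·388.0000 = 8148.0000
edge 3: (8,40)→(5.5,6.5)  cross = 8·6.5 − 5.5·40 = -168.0000; (r_i+r_j)·cross = 13.5·-168.0000 = -2268.0000
Σcross = 275.0000 → A = |Σcross|/2 = 137.5000 mm²
Σ(r_i+r_j)·cross = 7385.0000 → first moment M = |Σ|/6 = 1230.8333
R_c = M/A = 1230.8333/137.5000 = 8.9515 mm
θ = 151° = 2.635447 rad
V = θ·R_c·A = 2.635447·8.9515·137.5000 = 3243.796 mm³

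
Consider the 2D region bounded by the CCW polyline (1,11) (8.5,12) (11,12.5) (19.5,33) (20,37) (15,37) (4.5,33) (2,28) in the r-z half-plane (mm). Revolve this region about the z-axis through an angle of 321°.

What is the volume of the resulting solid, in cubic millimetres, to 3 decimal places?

Profile (r,z), 8 vertices: (1,11) (8.5,12) (11,12.5) (19.5,33) (20,37) (15,37) (4.5,33) (2,28)
edge 0: (1,11)→(8.5,12)  cross = 1·12 − 8.5·11 = -81.5000; (r_i+r_j)·cross = 9.5·-81.5000 = -774.2500
edge 1: (8.5,12)→(11,12.5)  cross = 8.5·12.5 − 11·12 = -25.7500; (r_i+r_j)·cross = 19.5·-25.7500 = -502.1250
edge 2: (11,12.5)→(19.5,33)  cross = 11·33 − 19.5·12.5 = 119.2500; (r_i+r_j)·cross = 30.5·119.2500 = 3637.1250
edge 3: (19.5,33)→(20,37)  cross = 19.5·37 − 20·33 = 61.5000; (r_i+r_j)·cross = 39.5·61.5000 = 2429.2500
edge 4: (20,37)→(15,37)  cross = 20·37 − 15·37 = 185.0000; (r_i+r_j)·cross = 35·185.0000 = 6475.0000
edge 5: (15,37)→(4.5,33)  cross = 15·33 − 4.5·37 = 328.5000; (r_i+r_j)·cross = 19.5·328.5000 = 6405.7500
edge 6: (4.5,33)→(2,28)  cross = 4.5·28 − 2·33 = 60.0000; (r_i+r_j)·cross = 6.5·60.0000 = 390.0000
edge 7: (2,28)→(1,11)  cross = 2·11 − 1·28 = -6.0000; (r_i+r_j)·cross = 3·-6.0000 = -18.0000
Σcross = 641.0000 → A = |Σcross|/2 = 320.5000 mm²
Σ(r_i+r_j)·cross = 18042.7500 → first moment M = |Σ|/6 = 3007.1250
R_c = M/A = 3007.1250/320.5000 = 9.3826 mm
θ = 321° = 5.602507 rad
V = θ·R_c·A = 5.602507·9.3826·320.5000 = 16847.439 mm³

Volume = 16847.439 mm³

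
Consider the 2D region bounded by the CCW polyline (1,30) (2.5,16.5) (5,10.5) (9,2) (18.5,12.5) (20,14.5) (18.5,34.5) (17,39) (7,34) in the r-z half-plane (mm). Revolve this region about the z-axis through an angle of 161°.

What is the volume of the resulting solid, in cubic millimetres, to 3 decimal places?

Profile (r,z), 9 vertices: (1,30) (2.5,16.5) (5,10.5) (9,2) (18.5,12.5) (20,14.5) (18.5,34.5) (17,39) (7,34)
edge 0: (1,30)→(2.5,16.5)  cross = 1·16.5 − 2.5·30 = -58.5000; (r_i+r_j)·cross = 3.5·-58.5000 = -204.7500
edge 1: (2.5,16.5)→(5,10.5)  cross = 2.5·10.5 − 5·16.5 = -56.2500; (r_i+r_j)·cross = 7.5·-56.2500 = -421.8750
edge 2: (5,10.5)→(9,2)  cross = 5·2 − 9·10.5 = -84.5000; (r_i+r_j)·cross = 14·-84.5000 = -1183.0000
edge 3: (9,2)→(18.5,12.5)  cross = 9·12.5 − 18.5·2 = 75.5000; (r_i+r_j)·cross = 27.5·75.5000 = 2076.2500
edge 4: (18.5,12.5)→(20,14.5)  cross = 18.5·14.5 − 20·12.5 = 18.2500; (r_i+r_j)·cross = 38.5·18.2500 = 702.6250
edge 5: (20,14.5)→(18.5,34.5)  cross = 20·34.5 − 18.5·14.5 = 421.7500; (r_i+r_j)·cross = 38.5·421.7500 = 16237.3750
edge 6: (18.5,34.5)→(17,39)  cross = 18.5·39 − 17·34.5 = 135.0000; (r_i+r_j)·cross = 35.5·135.0000 = 4792.5000
edge 7: (17,39)→(7,34)  cross = 17·34 − 7·39 = 305.0000; (r_i+r_j)·cross = 24·305.0000 = 7320.0000
edge 8: (7,34)→(1,30)  cross = 7·30 − 1·34 = 176.0000; (r_i+r_j)·cross = 8·176.0000 = 1408.0000
Σcross = 932.2500 → A = |Σcross|/2 = 466.1250 mm²
Σ(r_i+r_j)·cross = 30727.1250 → first moment M = |Σ|/6 = 5121.1875
R_c = M/A = 5121.1875/466.1250 = 10.9867 mm
θ = 161° = 2.809980 rad
V = θ·R_c·A = 2.809980·10.9867·466.1250 = 14390.435 mm³

Volume = 14390.435 mm³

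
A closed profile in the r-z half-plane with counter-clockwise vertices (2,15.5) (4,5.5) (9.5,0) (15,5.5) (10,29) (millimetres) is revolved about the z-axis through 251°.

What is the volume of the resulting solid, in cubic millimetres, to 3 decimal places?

Profile (r,z), 5 vertices: (2,15.5) (4,5.5) (9.5,0) (15,5.5) (10,29)
edge 0: (2,15.5)→(4,5.5)  cross = 2·5.5 − 4·15.5 = -51.0000; (r_i+r_j)·cross = 6·-51.0000 = -306.0000
edge 1: (4,5.5)→(9.5,0)  cross = 4·0 − 9.5·5.5 = -52.2500; (r_i+r_j)·cross = 13.5·-52.2500 = -705.3750
edge 2: (9.5,0)→(15,5.5)  cross = 9.5·5.5 − 15·0 = 52.2500; (r_i+r_j)·cross = 24.5·52.2500 = 1280.1250
edge 3: (15,5.5)→(10,29)  cross = 15·29 − 10·5.5 = 380.0000; (r_i+r_j)·cross = 25·380.0000 = 9500.0000
edge 4: (10,29)→(2,15.5)  cross = 10·15.5 − 2·29 = 97.0000; (r_i+r_j)·cross = 12·97.0000 = 1164.0000
Σcross = 426.0000 → A = |Σcross|/2 = 213.0000 mm²
Σ(r_i+r_j)·cross = 10932.7500 → first moment M = |Σ|/6 = 1822.1250
R_c = M/A = 1822.1250/213.0000 = 8.5546 mm
θ = 251° = 4.380776 rad
V = θ·R_c·A = 4.380776·8.5546·213.0000 = 7982.322 mm³

Volume = 7982.322 mm³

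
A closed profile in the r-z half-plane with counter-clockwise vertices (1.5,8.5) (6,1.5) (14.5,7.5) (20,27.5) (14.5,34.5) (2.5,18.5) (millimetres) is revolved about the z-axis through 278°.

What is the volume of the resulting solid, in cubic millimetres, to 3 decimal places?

Volume = 17636.267 mm³

Profile (r,z), 6 vertices: (1.5,8.5) (6,1.5) (14.5,7.5) (20,27.5) (14.5,34.5) (2.5,18.5)
edge 0: (1.5,8.5)→(6,1.5)  cross = 1.5·1.5 − 6·8.5 = -48.7500; (r_i+r_j)·cross = 7.5·-48.7500 = -365.6250
edge 1: (6,1.5)→(14.5,7.5)  cross = 6·7.5 − 14.5·1.5 = 23.2500; (r_i+r_j)·cross = 20.5·23.2500 = 476.6250
edge 2: (14.5,7.5)→(20,27.5)  cross = 14.5·27.5 − 20·7.5 = 248.7500; (r_i+r_j)·cross = 34.5·248.7500 = 8581.8750
edge 3: (20,27.5)→(14.5,34.5)  cross = 20·34.5 − 14.5·27.5 = 291.2500; (r_i+r_j)·cross = 34.5·291.2500 = 10048.1250
edge 4: (14.5,34.5)→(2.5,18.5)  cross = 14.5·18.5 − 2.5·34.5 = 182.0000; (r_i+r_j)·cross = 17·182.0000 = 3094.0000
edge 5: (2.5,18.5)→(1.5,8.5)  cross = 2.5·8.5 − 1.5·18.5 = -6.5000; (r_i+r_j)·cross = 4·-6.5000 = -26.0000
Σcross = 690.0000 → A = |Σcross|/2 = 345.0000 mm²
Σ(r_i+r_j)·cross = 21809.0000 → first moment M = |Σ|/6 = 3634.8333
R_c = M/A = 3634.8333/345.0000 = 10.5357 mm
θ = 278° = 4.852015 rad
V = θ·R_c·A = 4.852015·10.5357·345.0000 = 17636.267 mm³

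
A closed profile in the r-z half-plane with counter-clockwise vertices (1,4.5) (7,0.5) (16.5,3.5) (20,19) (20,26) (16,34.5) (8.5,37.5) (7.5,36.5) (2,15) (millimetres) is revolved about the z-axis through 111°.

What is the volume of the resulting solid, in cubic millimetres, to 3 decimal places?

Profile (r,z), 9 vertices: (1,4.5) (7,0.5) (16.5,3.5) (20,19) (20,26) (16,34.5) (8.5,37.5) (7.5,36.5) (2,15)
edge 0: (1,4.5)→(7,0.5)  cross = 1·0.5 − 7·4.5 = -31.0000; (r_i+r_j)·cross = 8·-31.0000 = -248.0000
edge 1: (7,0.5)→(16.5,3.5)  cross = 7·3.5 − 16.5·0.5 = 16.2500; (r_i+r_j)·cross = 23.5·16.2500 = 381.8750
edge 2: (16.5,3.5)→(20,19)  cross = 16.5·19 − 20·3.5 = 243.5000; (r_i+r_j)·cross = 36.5·243.5000 = 8887.7500
edge 3: (20,19)→(20,26)  cross = 20·26 − 20·19 = 140.0000; (r_i+r_j)·cross = 40·140.0000 = 5600.0000
edge 4: (20,26)→(16,34.5)  cross = 20·34.5 − 16·26 = 274.0000; (r_i+r_j)·cross = 36·274.0000 = 9864.0000
edge 5: (16,34.5)→(8.5,37.5)  cross = 16·37.5 − 8.5·34.5 = 306.7500; (r_i+r_j)·cross = 24.5·306.7500 = 7515.3750
edge 6: (8.5,37.5)→(7.5,36.5)  cross = 8.5·36.5 − 7.5·37.5 = 29.0000; (r_i+r_j)·cross = 16·29.0000 = 464.0000
edge 7: (7.5,36.5)→(2,15)  cross = 7.5·15 − 2·36.5 = 39.5000; (r_i+r_j)·cross = 9.5·39.5000 = 375.2500
edge 8: (2,15)→(1,4.5)  cross = 2·4.5 − 1·15 = -6.0000; (r_i+r_j)·cross = 3·-6.0000 = -18.0000
Σcross = 1012.0000 → A = |Σcross|/2 = 506.0000 mm²
Σ(r_i+r_j)·cross = 32822.2500 → first moment M = |Σ|/6 = 5470.3750
R_c = M/A = 5470.3750/506.0000 = 10.8110 mm
θ = 111° = 1.937315 rad
V = θ·R_c·A = 1.937315·10.8110·506.0000 = 10597.842 mm³

Volume = 10597.842 mm³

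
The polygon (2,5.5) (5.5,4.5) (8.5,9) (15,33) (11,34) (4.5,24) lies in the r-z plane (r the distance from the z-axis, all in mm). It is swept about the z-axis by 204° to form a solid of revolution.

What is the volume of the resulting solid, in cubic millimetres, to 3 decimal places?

Profile (r,z), 6 vertices: (2,5.5) (5.5,4.5) (8.5,9) (15,33) (11,34) (4.5,24)
edge 0: (2,5.5)→(5.5,4.5)  cross = 2·4.5 − 5.5·5.5 = -21.2500; (r_i+r_j)·cross = 7.5·-21.2500 = -159.3750
edge 1: (5.5,4.5)→(8.5,9)  cross = 5.5·9 − 8.5·4.5 = 11.2500; (r_i+r_j)·cross = 14·11.2500 = 157.5000
edge 2: (8.5,9)→(15,33)  cross = 8.5·33 − 15·9 = 145.5000; (r_i+r_j)·cross = 23.5·145.5000 = 3419.2500
edge 3: (15,33)→(11,34)  cross = 15·34 − 11·33 = 147.0000; (r_i+r_j)·cross = 26·147.0000 = 3822.0000
edge 4: (11,34)→(4.5,24)  cross = 11·24 − 4.5·34 = 111.0000; (r_i+r_j)·cross = 15.5·111.0000 = 1720.5000
edge 5: (4.5,24)→(2,5.5)  cross = 4.5·5.5 − 2·24 = -23.2500; (r_i+r_j)·cross = 6.5·-23.2500 = -151.1250
Σcross = 370.2500 → A = |Σcross|/2 = 185.1250 mm²
Σ(r_i+r_j)·cross = 8808.7500 → first moment M = |Σ|/6 = 1468.1250
R_c = M/A = 1468.1250/185.1250 = 7.9305 mm
θ = 204° = 3.560472 rad
V = θ·R_c·A = 3.560472·7.9305·185.1250 = 5227.217 mm³

Volume = 5227.217 mm³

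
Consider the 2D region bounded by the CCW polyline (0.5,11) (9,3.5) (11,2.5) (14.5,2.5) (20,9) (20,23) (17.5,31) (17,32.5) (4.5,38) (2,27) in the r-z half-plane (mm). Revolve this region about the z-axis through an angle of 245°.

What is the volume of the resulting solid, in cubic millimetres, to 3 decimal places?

Volume = 23638.398 mm³

Profile (r,z), 10 vertices: (0.5,11) (9,3.5) (11,2.5) (14.5,2.5) (20,9) (20,23) (17.5,31) (17,32.5) (4.5,38) (2,27)
edge 0: (0.5,11)→(9,3.5)  cross = 0.5·3.5 − 9·11 = -97.2500; (r_i+r_j)·cross = 9.5·-97.2500 = -923.8750
edge 1: (9,3.5)→(11,2.5)  cross = 9·2.5 − 11·3.5 = -16.0000; (r_i+r_j)·cross = 20·-16.0000 = -320.0000
edge 2: (11,2.5)→(14.5,2.5)  cross = 11·2.5 − 14.5·2.5 = -8.7500; (r_i+r_j)·cross = 25.5·-8.7500 = -223.1250
edge 3: (14.5,2.5)→(20,9)  cross = 14.5·9 − 20·2.5 = 80.5000; (r_i+r_j)·cross = 34.5·80.5000 = 2777.2500
edge 4: (20,9)→(20,23)  cross = 20·23 − 20·9 = 280.0000; (r_i+r_j)·cross = 40·280.0000 = 11200.0000
edge 5: (20,23)→(17.5,31)  cross = 20·31 − 17.5·23 = 217.5000; (r_i+r_j)·cross = 37.5·217.5000 = 8156.2500
edge 6: (17.5,31)→(17,32.5)  cross = 17.5·32.5 − 17·31 = 41.7500; (r_i+r_j)·cross = 34.5·41.7500 = 1440.3750
edge 7: (17,32.5)→(4.5,38)  cross = 17·38 − 4.5·32.5 = 499.7500; (r_i+r_j)·cross = 21.5·499.7500 = 10744.6250
edge 8: (4.5,38)→(2,27)  cross = 4.5·27 − 2·38 = 45.5000; (r_i+r_j)·cross = 6.5·45.5000 = 295.7500
edge 9: (2,27)→(0.5,11)  cross = 2·11 − 0.5·27 = 8.5000; (r_i+r_j)·cross = 2.5·8.5000 = 21.2500
Σcross = 1051.5000 → A = |Σcross|/2 = 525.7500 mm²
Σ(r_i+r_j)·cross = 33168.5000 → first moment M = |Σ|/6 = 5528.0833
R_c = M/A = 5528.0833/525.7500 = 10.5147 mm
θ = 245° = 4.276057 rad
V = θ·R_c·A = 4.276057·10.5147·525.7500 = 23638.398 mm³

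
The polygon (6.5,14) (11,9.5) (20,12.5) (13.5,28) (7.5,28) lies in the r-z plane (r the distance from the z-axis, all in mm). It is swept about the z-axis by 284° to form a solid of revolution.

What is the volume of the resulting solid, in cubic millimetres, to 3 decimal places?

Volume = 10173.699 mm³

Profile (r,z), 5 vertices: (6.5,14) (11,9.5) (20,12.5) (13.5,28) (7.5,28)
edge 0: (6.5,14)→(11,9.5)  cross = 6.5·9.5 − 11·14 = -92.2500; (r_i+r_j)·cross = 17.5·-92.2500 = -1614.3750
edge 1: (11,9.5)→(20,12.5)  cross = 11·12.5 − 20·9.5 = -52.5000; (r_i+r_j)·cross = 31·-52.5000 = -1627.5000
edge 2: (20,12.5)→(13.5,28)  cross = 20·28 − 13.5·12.5 = 391.2500; (r_i+r_j)·cross = 33.5·391.2500 = 13106.8750
edge 3: (13.5,28)→(7.5,28)  cross = 13.5·28 − 7.5·28 = 168.0000; (r_i+r_j)·cross = 21·168.0000 = 3528.0000
edge 4: (7.5,28)→(6.5,14)  cross = 7.5·14 − 6.5·28 = -77.0000; (r_i+r_j)·cross = 14·-77.0000 = -1078.0000
Σcross = 337.5000 → A = |Σcross|/2 = 168.7500 mm²
Σ(r_i+r_j)·cross = 12315.0000 → first moment M = |Σ|/6 = 2052.5000
R_c = M/A = 2052.5000/168.7500 = 12.1630 mm
θ = 284° = 4.956735 rad
V = θ·R_c·A = 4.956735·12.1630·168.7500 = 10173.699 mm³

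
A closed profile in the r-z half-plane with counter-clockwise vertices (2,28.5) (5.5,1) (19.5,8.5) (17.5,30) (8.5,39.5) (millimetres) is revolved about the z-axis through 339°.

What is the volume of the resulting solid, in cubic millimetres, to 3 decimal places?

Volume = 28319.630 mm³

Profile (r,z), 5 vertices: (2,28.5) (5.5,1) (19.5,8.5) (17.5,30) (8.5,39.5)
edge 0: (2,28.5)→(5.5,1)  cross = 2·1 − 5.5·28.5 = -154.7500; (r_i+r_j)·cross = 7.5·-154.7500 = -1160.6250
edge 1: (5.5,1)→(19.5,8.5)  cross = 5.5·8.5 − 19.5·1 = 27.2500; (r_i+r_j)·cross = 25·27.2500 = 681.2500
edge 2: (19.5,8.5)→(17.5,30)  cross = 19.5·30 − 17.5·8.5 = 436.2500; (r_i+r_j)·cross = 37·436.2500 = 16141.2500
edge 3: (17.5,30)→(8.5,39.5)  cross = 17.5·39.5 − 8.5·30 = 436.2500; (r_i+r_j)·cross = 26·436.2500 = 11342.5000
edge 4: (8.5,39.5)→(2,28.5)  cross = 8.5·28.5 − 2·39.5 = 163.2500; (r_i+r_j)·cross = 10.5·163.2500 = 1714.1250
Σcross = 908.2500 → A = |Σcross|/2 = 454.1250 mm²
Σ(r_i+r_j)·cross = 28718.5000 → first moment M = |Σ|/6 = 4786.4167
R_c = M/A = 4786.4167/454.1250 = 10.5399 mm
θ = 339° = 5.916666 rad
V = θ·R_c·A = 5.916666·10.5399·454.1250 = 28319.630 mm³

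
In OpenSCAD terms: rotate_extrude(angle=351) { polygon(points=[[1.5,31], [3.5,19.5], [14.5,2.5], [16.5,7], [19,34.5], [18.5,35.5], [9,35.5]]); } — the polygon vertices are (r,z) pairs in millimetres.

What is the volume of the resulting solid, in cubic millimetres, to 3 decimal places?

Volume = 25556.581 mm³

Profile (r,z), 7 vertices: (1.5,31) (3.5,19.5) (14.5,2.5) (16.5,7) (19,34.5) (18.5,35.5) (9,35.5)
edge 0: (1.5,31)→(3.5,19.5)  cross = 1.5·19.5 − 3.5·31 = -79.2500; (r_i+r_j)·cross = 5·-79.2500 = -396.2500
edge 1: (3.5,19.5)→(14.5,2.5)  cross = 3.5·2.5 − 14.5·19.5 = -274.0000; (r_i+r_j)·cross = 18·-274.0000 = -4932.0000
edge 2: (14.5,2.5)→(16.5,7)  cross = 14.5·7 − 16.5·2.5 = 60.2500; (r_i+r_j)·cross = 31·60.2500 = 1867.7500
edge 3: (16.5,7)→(19,34.5)  cross = 16.5·34.5 − 19·7 = 436.2500; (r_i+r_j)·cross = 35.5·436.2500 = 15486.8750
edge 4: (19,34.5)→(18.5,35.5)  cross = 19·35.5 − 18.5·34.5 = 36.2500; (r_i+r_j)·cross = 37.5·36.2500 = 1359.3750
edge 5: (18.5,35.5)→(9,35.5)  cross = 18.5·35.5 − 9·35.5 = 337.2500; (r_i+r_j)·cross = 27.5·337.2500 = 9274.3750
edge 6: (9,35.5)→(1.5,31)  cross = 9·31 − 1.5·35.5 = 225.7500; (r_i+r_j)·cross = 10.5·225.7500 = 2370.3750
Σcross = 742.5000 → A = |Σcross|/2 = 371.2500 mm²
Σ(r_i+r_j)·cross = 25030.5000 → first moment M = |Σ|/6 = 4171.7500
R_c = M/A = 4171.7500/371.2500 = 11.2370 mm
θ = 351° = 6.126106 rad
V = θ·R_c·A = 6.126106·11.2370·371.2500 = 25556.581 mm³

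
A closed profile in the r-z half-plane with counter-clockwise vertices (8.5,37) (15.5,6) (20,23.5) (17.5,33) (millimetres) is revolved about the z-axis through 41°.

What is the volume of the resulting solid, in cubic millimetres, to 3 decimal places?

Profile (r,z), 4 vertices: (8.5,37) (15.5,6) (20,23.5) (17.5,33)
edge 0: (8.5,37)→(15.5,6)  cross = 8.5·6 − 15.5·37 = -522.5000; (r_i+r_j)·cross = 24·-522.5000 = -12540.0000
edge 1: (15.5,6)→(20,23.5)  cross = 15.5·23.5 − 20·6 = 244.2500; (r_i+r_j)·cross = 35.5·244.2500 = 8670.8750
edge 2: (20,23.5)→(17.5,33)  cross = 20·33 − 17.5·23.5 = 248.7500; (r_i+r_j)·cross = 37.5·248.7500 = 9328.1250
edge 3: (17.5,33)→(8.5,37)  cross = 17.5·37 − 8.5·33 = 367.0000; (r_i+r_j)·cross = 26·367.0000 = 9542.0000
Σcross = 337.5000 → A = |Σcross|/2 = 168.7500 mm²
Σ(r_i+r_j)·cross = 15001.0000 → first moment M = |Σ|/6 = 2500.1667
R_c = M/A = 2500.1667/168.7500 = 14.8158 mm
θ = 41° = 0.715585 rad
V = θ·R_c·A = 0.715585·14.8158·168.7500 = 1789.082 mm³

Volume = 1789.082 mm³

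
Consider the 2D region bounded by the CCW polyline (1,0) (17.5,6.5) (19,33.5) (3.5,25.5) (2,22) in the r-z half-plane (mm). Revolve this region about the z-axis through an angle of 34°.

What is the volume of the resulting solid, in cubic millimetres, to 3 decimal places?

Profile (r,z), 5 vertices: (1,0) (17.5,6.5) (19,33.5) (3.5,25.5) (2,22)
edge 0: (1,0)→(17.5,6.5)  cross = 1·6.5 − 17.5·0 = 6.5000; (r_i+r_j)·cross = 18.5·6.5000 = 120.2500
edge 1: (17.5,6.5)→(19,33.5)  cross = 17.5·33.5 − 19·6.5 = 462.7500; (r_i+r_j)·cross = 36.5·462.7500 = 16890.3750
edge 2: (19,33.5)→(3.5,25.5)  cross = 19·25.5 − 3.5·33.5 = 367.2500; (r_i+r_j)·cross = 22.5·367.2500 = 8263.1250
edge 3: (3.5,25.5)→(2,22)  cross = 3.5·22 − 2·25.5 = 26.0000; (r_i+r_j)·cross = 5.5·26.0000 = 143.0000
edge 4: (2,22)→(1,0)  cross = 2·0 − 1·22 = -22.0000; (r_i+r_j)·cross = 3·-22.0000 = -66.0000
Σcross = 840.5000 → A = |Σcross|/2 = 420.2500 mm²
Σ(r_i+r_j)·cross = 25350.7500 → first moment M = |Σ|/6 = 4225.1250
R_c = M/A = 4225.1250/420.2500 = 10.0538 mm
θ = 34° = 0.593412 rad
V = θ·R_c·A = 0.593412·10.0538·420.2500 = 2507.240 mm³

Volume = 2507.240 mm³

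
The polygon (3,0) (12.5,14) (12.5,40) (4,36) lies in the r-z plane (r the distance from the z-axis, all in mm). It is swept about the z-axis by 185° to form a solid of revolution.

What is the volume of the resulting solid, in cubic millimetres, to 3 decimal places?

Volume = 6890.923 mm³

Profile (r,z), 4 vertices: (3,0) (12.5,14) (12.5,40) (4,36)
edge 0: (3,0)→(12.5,14)  cross = 3·14 − 12.5·0 = 42.0000; (r_i+r_j)·cross = 15.5·42.0000 = 651.0000
edge 1: (12.5,14)→(12.5,40)  cross = 12.5·40 − 12.5·14 = 325.0000; (r_i+r_j)·cross = 25·325.0000 = 8125.0000
edge 2: (12.5,40)→(4,36)  cross = 12.5·36 − 4·40 = 290.0000; (r_i+r_j)·cross = 16.5·290.0000 = 4785.0000
edge 3: (4,36)→(3,0)  cross = 4·0 − 3·36 = -108.0000; (r_i+r_j)·cross = 7·-108.0000 = -756.0000
Σcross = 549.0000 → A = |Σcross|/2 = 274.5000 mm²
Σ(r_i+r_j)·cross = 12805.0000 → first moment M = |Σ|/6 = 2134.1667
R_c = M/A = 2134.1667/274.5000 = 7.7747 mm
θ = 185° = 3.228859 rad
V = θ·R_c·A = 3.228859·7.7747·274.5000 = 6890.923 mm³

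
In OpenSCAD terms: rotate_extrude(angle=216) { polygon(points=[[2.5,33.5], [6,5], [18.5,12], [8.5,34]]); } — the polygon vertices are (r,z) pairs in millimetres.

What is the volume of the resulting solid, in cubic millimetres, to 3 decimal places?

Volume = 8998.621 mm³

Profile (r,z), 4 vertices: (2.5,33.5) (6,5) (18.5,12) (8.5,34)
edge 0: (2.5,33.5)→(6,5)  cross = 2.5·5 − 6·33.5 = -188.5000; (r_i+r_j)·cross = 8.5·-188.5000 = -1602.2500
edge 1: (6,5)→(18.5,12)  cross = 6·12 − 18.5·5 = -20.5000; (r_i+r_j)·cross = 24.5·-20.5000 = -502.2500
edge 2: (18.5,12)→(8.5,34)  cross = 18.5·34 − 8.5·12 = 527.0000; (r_i+r_j)·cross = 27·527.0000 = 14229.0000
edge 3: (8.5,34)→(2.5,33.5)  cross = 8.5·33.5 − 2.5·34 = 199.7500; (r_i+r_j)·cross = 11·199.7500 = 2197.2500
Σcross = 517.7500 → A = |Σcross|/2 = 258.8750 mm²
Σ(r_i+r_j)·cross = 14321.7500 → first moment M = |Σ|/6 = 2386.9583
R_c = M/A = 2386.9583/258.8750 = 9.2205 mm
θ = 216° = 3.769911 rad
V = θ·R_c·A = 3.769911·9.2205·258.8750 = 8998.621 mm³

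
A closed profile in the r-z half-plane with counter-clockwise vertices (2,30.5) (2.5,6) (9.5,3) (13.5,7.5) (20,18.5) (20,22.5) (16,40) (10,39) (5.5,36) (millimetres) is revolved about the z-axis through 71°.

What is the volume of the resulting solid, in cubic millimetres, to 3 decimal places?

Volume = 6403.095 mm³

Profile (r,z), 9 vertices: (2,30.5) (2.5,6) (9.5,3) (13.5,7.5) (20,18.5) (20,22.5) (16,40) (10,39) (5.5,36)
edge 0: (2,30.5)→(2.5,6)  cross = 2·6 − 2.5·30.5 = -64.2500; (r_i+r_j)·cross = 4.5·-64.2500 = -289.1250
edge 1: (2.5,6)→(9.5,3)  cross = 2.5·3 − 9.5·6 = -49.5000; (r_i+r_j)·cross = 12·-49.5000 = -594.0000
edge 2: (9.5,3)→(13.5,7.5)  cross = 9.5·7.5 − 13.5·3 = 30.7500; (r_i+r_j)·cross = 23·30.7500 = 707.2500
edge 3: (13.5,7.5)→(20,18.5)  cross = 13.5·18.5 − 20·7.5 = 99.7500; (r_i+r_j)·cross = 33.5·99.7500 = 3341.6250
edge 4: (20,18.5)→(20,22.5)  cross = 20·22.5 − 20·18.5 = 80.0000; (r_i+r_j)·cross = 40·80.0000 = 3200.0000
edge 5: (20,22.5)→(16,40)  cross = 20·40 − 16·22.5 = 440.0000; (r_i+r_j)·cross = 36·440.0000 = 15840.0000
edge 6: (16,40)→(10,39)  cross = 16·39 − 10·40 = 224.0000; (r_i+r_j)·cross = 26·224.0000 = 5824.0000
edge 7: (10,39)→(5.5,36)  cross = 10·36 − 5.5·39 = 145.5000; (r_i+r_j)·cross = 15.5·145.5000 = 2255.2500
edge 8: (5.5,36)→(2,30.5)  cross = 5.5·30.5 − 2·36 = 95.7500; (r_i+r_j)·cross = 7.5·95.7500 = 718.1250
Σcross = 1002.0000 → A = |Σcross|/2 = 501.0000 mm²
Σ(r_i+r_j)·cross = 31003.1250 → first moment M = |Σ|/6 = 5167.1875
R_c = M/A = 5167.1875/501.0000 = 10.3137 mm
θ = 71° = 1.239184 rad
V = θ·R_c·A = 1.239184·10.3137·501.0000 = 6403.095 mm³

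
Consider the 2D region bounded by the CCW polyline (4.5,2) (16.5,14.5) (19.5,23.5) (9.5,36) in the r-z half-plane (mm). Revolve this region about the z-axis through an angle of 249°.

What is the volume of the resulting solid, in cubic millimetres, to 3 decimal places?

Volume = 11834.528 mm³

Profile (r,z), 4 vertices: (4.5,2) (16.5,14.5) (19.5,23.5) (9.5,36)
edge 0: (4.5,2)→(16.5,14.5)  cross = 4.5·14.5 − 16.5·2 = 32.2500; (r_i+r_j)·cross = 21·32.2500 = 677.2500
edge 1: (16.5,14.5)→(19.5,23.5)  cross = 16.5·23.5 − 19.5·14.5 = 105.0000; (r_i+r_j)·cross = 36·105.0000 = 3780.0000
edge 2: (19.5,23.5)→(9.5,36)  cross = 19.5·36 − 9.5·23.5 = 478.7500; (r_i+r_j)·cross = 29·478.7500 = 13883.7500
edge 3: (9.5,36)→(4.5,2)  cross = 9.5·2 − 4.5·36 = -143.0000; (r_i+r_j)·cross = 14·-143.0000 = -2002.0000
Σcross = 473.0000 → A = |Σcross|/2 = 236.5000 mm²
Σ(r_i+r_j)·cross = 16339.0000 → first moment M = |Σ|/6 = 2723.1667
R_c = M/A = 2723.1667/236.5000 = 11.5144 mm
θ = 249° = 4.345870 rad
V = θ·R_c·A = 4.345870·11.5144·236.5000 = 11834.528 mm³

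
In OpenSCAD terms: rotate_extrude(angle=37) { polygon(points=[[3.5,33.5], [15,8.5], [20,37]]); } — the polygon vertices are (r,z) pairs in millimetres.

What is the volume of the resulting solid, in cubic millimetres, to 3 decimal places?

Profile (r,z), 3 vertices: (3.5,33.5) (15,8.5) (20,37)
edge 0: (3.5,33.5)→(15,8.5)  cross = 3.5·8.5 − 15·33.5 = -472.7500; (r_i+r_j)·cross = 18.5·-472.7500 = -8745.8750
edge 1: (15,8.5)→(20,37)  cross = 15·37 − 20·8.5 = 385.0000; (r_i+r_j)·cross = 35·385.0000 = 13475.0000
edge 2: (20,37)→(3.5,33.5)  cross = 20·33.5 − 3.5·37 = 540.5000; (r_i+r_j)·cross = 23.5·540.5000 = 12701.7500
Σcross = 452.7500 → A = |Σcross|/2 = 226.3750 mm²
Σ(r_i+r_j)·cross = 17430.8750 → first moment M = |Σ|/6 = 2905.1458
R_c = M/A = 2905.1458/226.3750 = 12.8333 mm
θ = 37° = 0.645772 rad
V = θ·R_c·A = 0.645772·12.8333·226.3750 = 1876.061 mm³

Volume = 1876.061 mm³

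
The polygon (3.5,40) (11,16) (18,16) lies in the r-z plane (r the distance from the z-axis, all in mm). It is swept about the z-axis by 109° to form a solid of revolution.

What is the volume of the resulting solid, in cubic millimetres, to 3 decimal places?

Profile (r,z), 3 vertices: (3.5,40) (11,16) (18,16)
edge 0: (3.5,40)→(11,16)  cross = 3.5·16 − 11·40 = -384.0000; (r_i+r_j)·cross = 14.5·-384.0000 = -5568.0000
edge 1: (11,16)→(18,16)  cross = 11·16 − 18·16 = -112.0000; (r_i+r_j)·cross = 29·-112.0000 = -3248.0000
edge 2: (18,16)→(3.5,40)  cross = 18·40 − 3.5·16 = 664.0000; (r_i+r_j)·cross = 21.5·664.0000 = 14276.0000
Σcross = 168.0000 → A = |Σcross|/2 = 84.0000 mm²
Σ(r_i+r_j)·cross = 5460.0000 → first moment M = |Σ|/6 = 910.0000
R_c = M/A = 910.0000/84.0000 = 10.8333 mm
θ = 109° = 1.902409 rad
V = θ·R_c·A = 1.902409·10.8333·84.0000 = 1731.192 mm³

Volume = 1731.192 mm³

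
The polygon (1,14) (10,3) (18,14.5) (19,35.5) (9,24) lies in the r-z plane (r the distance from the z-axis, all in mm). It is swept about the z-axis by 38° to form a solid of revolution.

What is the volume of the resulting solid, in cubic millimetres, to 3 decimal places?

Volume = 2136.967 mm³

Profile (r,z), 5 vertices: (1,14) (10,3) (18,14.5) (19,35.5) (9,24)
edge 0: (1,14)→(10,3)  cross = 1·3 − 10·14 = -137.0000; (r_i+r_j)·cross = 11·-137.0000 = -1507.0000
edge 1: (10,3)→(18,14.5)  cross = 10·14.5 − 18·3 = 91.0000; (r_i+r_j)·cross = 28·91.0000 = 2548.0000
edge 2: (18,14.5)→(19,35.5)  cross = 18·35.5 − 19·14.5 = 363.5000; (r_i+r_j)·cross = 37·363.5000 = 13449.5000
edge 3: (19,35.5)→(9,24)  cross = 19·24 − 9·35.5 = 136.5000; (r_i+r_j)·cross = 28·136.5000 = 3822.0000
edge 4: (9,24)→(1,14)  cross = 9·14 − 1·24 = 102.0000; (r_i+r_j)·cross = 10·102.0000 = 1020.0000
Σcross = 556.0000 → A = |Σcross|/2 = 278.0000 mm²
Σ(r_i+r_j)·cross = 19332.5000 → first moment M = |Σ|/6 = 3222.0833
R_c = M/A = 3222.0833/278.0000 = 11.5902 mm
θ = 38° = 0.663225 rad
V = θ·R_c·A = 0.663225·11.5902·278.0000 = 2136.967 mm³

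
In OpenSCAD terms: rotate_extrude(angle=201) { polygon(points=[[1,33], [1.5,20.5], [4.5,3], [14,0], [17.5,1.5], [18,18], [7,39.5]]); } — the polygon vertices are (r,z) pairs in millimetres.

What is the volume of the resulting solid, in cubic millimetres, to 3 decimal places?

Profile (r,z), 7 vertices: (1,33) (1.5,20.5) (4.5,3) (14,0) (17.5,1.5) (18,18) (7,39.5)
edge 0: (1,33)→(1.5,20.5)  cross = 1·20.5 − 1.5·33 = -29.0000; (r_i+r_j)·cross = 2.5·-29.0000 = -72.5000
edge 1: (1.5,20.5)→(4.5,3)  cross = 1.5·3 − 4.5·20.5 = -87.7500; (r_i+r_j)·cross = 6·-87.7500 = -526.5000
edge 2: (4.5,3)→(14,0)  cross = 4.5·0 − 14·3 = -42.0000; (r_i+r_j)·cross = 18.5·-42.0000 = -777.0000
edge 3: (14,0)→(17.5,1.5)  cross = 14·1.5 − 17.5·0 = 21.0000; (r_i+r_j)·cross = 31.5·21.0000 = 661.5000
edge 4: (17.5,1.5)→(18,18)  cross = 17.5·18 − 18·1.5 = 288.0000; (r_i+r_j)·cross = 35.5·288.0000 = 10224.0000
edge 5: (18,18)→(7,39.5)  cross = 18·39.5 − 7·18 = 585.0000; (r_i+r_j)·cross = 25·585.0000 = 14625.0000
edge 6: (7,39.5)→(1,33)  cross = 7·33 − 1·39.5 = 191.5000; (r_i+r_j)·cross = 8·191.5000 = 1532.0000
Σcross = 926.7500 → A = |Σcross|/2 = 463.3750 mm²
Σ(r_i+r_j)·cross = 25666.5000 → first moment M = |Σ|/6 = 4277.7500
R_c = M/A = 4277.7500/463.3750 = 9.2317 mm
θ = 201° = 3.508112 rad
V = θ·R_c·A = 3.508112·9.2317·463.3750 = 15006.825 mm³

Volume = 15006.825 mm³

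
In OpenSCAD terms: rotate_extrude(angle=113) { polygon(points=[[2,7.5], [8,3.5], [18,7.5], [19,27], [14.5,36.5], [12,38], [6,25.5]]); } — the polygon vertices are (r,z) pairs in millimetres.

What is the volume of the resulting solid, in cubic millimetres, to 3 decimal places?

Volume = 8733.328 mm³

Profile (r,z), 7 vertices: (2,7.5) (8,3.5) (18,7.5) (19,27) (14.5,36.5) (12,38) (6,25.5)
edge 0: (2,7.5)→(8,3.5)  cross = 2·3.5 − 8·7.5 = -53.0000; (r_i+r_j)·cross = 10·-53.0000 = -530.0000
edge 1: (8,3.5)→(18,7.5)  cross = 8·7.5 − 18·3.5 = -3.0000; (r_i+r_j)·cross = 26·-3.0000 = -78.0000
edge 2: (18,7.5)→(19,27)  cross = 18·27 − 19·7.5 = 343.5000; (r_i+r_j)·cross = 37·343.5000 = 12709.5000
edge 3: (19,27)→(14.5,36.5)  cross = 19·36.5 − 14.5·27 = 302.0000; (r_i+r_j)·cross = 33.5·302.0000 = 10117.0000
edge 4: (14.5,36.5)→(12,38)  cross = 14.5·38 − 12·36.5 = 113.0000; (r_i+r_j)·cross = 26.5·113.0000 = 2994.5000
edge 5: (12,38)→(6,25.5)  cross = 12·25.5 − 6·38 = 78.0000; (r_i+r_j)·cross = 18·78.0000 = 1404.0000
edge 6: (6,25.5)→(2,7.5)  cross = 6·7.5 − 2·25.5 = -6.0000; (r_i+r_j)·cross = 8·-6.0000 = -48.0000
Σcross = 774.5000 → A = |Σcross|/2 = 387.2500 mm²
Σ(r_i+r_j)·cross = 26569.0000 → first moment M = |Σ|/6 = 4428.1667
R_c = M/A = 4428.1667/387.2500 = 11.4349 mm
θ = 113° = 1.972222 rad
V = θ·R_c·A = 1.972222·11.4349·387.2500 = 8733.328 mm³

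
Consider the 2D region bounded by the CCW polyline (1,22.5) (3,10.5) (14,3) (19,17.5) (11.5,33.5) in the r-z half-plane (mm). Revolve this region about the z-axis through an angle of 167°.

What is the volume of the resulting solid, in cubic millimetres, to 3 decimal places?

Volume = 9580.011 mm³

Profile (r,z), 5 vertices: (1,22.5) (3,10.5) (14,3) (19,17.5) (11.5,33.5)
edge 0: (1,22.5)→(3,10.5)  cross = 1·10.5 − 3·22.5 = -57.0000; (r_i+r_j)·cross = 4·-57.0000 = -228.0000
edge 1: (3,10.5)→(14,3)  cross = 3·3 − 14·10.5 = -138.0000; (r_i+r_j)·cross = 17·-138.0000 = -2346.0000
edge 2: (14,3)→(19,17.5)  cross = 14·17.5 − 19·3 = 188.0000; (r_i+r_j)·cross = 33·188.0000 = 6204.0000
edge 3: (19,17.5)→(11.5,33.5)  cross = 19·33.5 − 11.5·17.5 = 435.2500; (r_i+r_j)·cross = 30.5·435.2500 = 13275.1250
edge 4: (11.5,33.5)→(1,22.5)  cross = 11.5·22.5 − 1·33.5 = 225.2500; (r_i+r_j)·cross = 12.5·225.2500 = 2815.6250
Σcross = 653.5000 → A = |Σcross|/2 = 326.7500 mm²
Σ(r_i+r_j)·cross = 19720.7500 → first moment M = |Σ|/6 = 3286.7917
R_c = M/A = 3286.7917/326.7500 = 10.0590 mm
θ = 167° = 2.914700 rad
V = θ·R_c·A = 2.914700·10.0590·326.7500 = 9580.011 mm³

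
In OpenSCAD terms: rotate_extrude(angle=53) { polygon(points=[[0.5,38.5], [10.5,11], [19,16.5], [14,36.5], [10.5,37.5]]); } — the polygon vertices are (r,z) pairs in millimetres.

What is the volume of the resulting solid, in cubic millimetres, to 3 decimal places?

Profile (r,z), 5 vertices: (0.5,38.5) (10.5,11) (19,16.5) (14,36.5) (10.5,37.5)
edge 0: (0.5,38.5)→(10.5,11)  cross = 0.5·11 − 10.5·38.5 = -398.7500; (r_i+r_j)·cross = 11·-398.7500 = -4386.2500
edge 1: (10.5,11)→(19,16.5)  cross = 10.5·16.5 − 19·11 = -35.7500; (r_i+r_j)·cross = 29.5·-35.7500 = -1054.6250
edge 2: (19,16.5)→(14,36.5)  cross = 19·36.5 − 14·16.5 = 462.5000; (r_i+r_j)·cross = 33·462.5000 = 15262.5000
edge 3: (14,36.5)→(10.5,37.5)  cross = 14·37.5 − 10.5·36.5 = 141.7500; (r_i+r_j)·cross = 24.5·141.7500 = 3472.8750
edge 4: (10.5,37.5)→(0.5,38.5)  cross = 10.5·38.5 − 0.5·37.5 = 385.5000; (r_i+r_j)·cross = 11·385.5000 = 4240.5000
Σcross = 555.2500 → A = |Σcross|/2 = 277.6250 mm²
Σ(r_i+r_j)·cross = 17535.0000 → first moment M = |Σ|/6 = 2922.5000
R_c = M/A = 2922.5000/277.6250 = 10.5268 mm
θ = 53° = 0.925025 rad
V = θ·R_c·A = 0.925025·10.5268·277.6250 = 2703.384 mm³

Volume = 2703.384 mm³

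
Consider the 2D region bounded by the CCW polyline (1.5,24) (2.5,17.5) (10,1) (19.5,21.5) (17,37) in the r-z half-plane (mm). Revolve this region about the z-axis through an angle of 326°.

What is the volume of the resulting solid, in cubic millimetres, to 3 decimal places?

Volume = 21802.500 mm³

Profile (r,z), 5 vertices: (1.5,24) (2.5,17.5) (10,1) (19.5,21.5) (17,37)
edge 0: (1.5,24)→(2.5,17.5)  cross = 1.5·17.5 − 2.5·24 = -33.7500; (r_i+r_j)·cross = 4·-33.7500 = -135.0000
edge 1: (2.5,17.5)→(10,1)  cross = 2.5·1 − 10·17.5 = -172.5000; (r_i+r_j)·cross = 12.5·-172.5000 = -2156.2500
edge 2: (10,1)→(19.5,21.5)  cross = 10·21.5 − 19.5·1 = 195.5000; (r_i+r_j)·cross = 29.5·195.5000 = 5767.2500
edge 3: (19.5,21.5)→(17,37)  cross = 19.5·37 − 17·21.5 = 356.0000; (r_i+r_j)·cross = 36.5·356.0000 = 12994.0000
edge 4: (17,37)→(1.5,24)  cross = 17·24 − 1.5·37 = 352.5000; (r_i+r_j)·cross = 18.5·352.5000 = 6521.2500
Σcross = 697.7500 → A = |Σcross|/2 = 348.8750 mm²
Σ(r_i+r_j)·cross = 22991.2500 → first moment M = |Σ|/6 = 3831.8750
R_c = M/A = 3831.8750/348.8750 = 10.9835 mm
θ = 326° = 5.689773 rad
V = θ·R_c·A = 5.689773·10.9835·348.8750 = 21802.500 mm³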